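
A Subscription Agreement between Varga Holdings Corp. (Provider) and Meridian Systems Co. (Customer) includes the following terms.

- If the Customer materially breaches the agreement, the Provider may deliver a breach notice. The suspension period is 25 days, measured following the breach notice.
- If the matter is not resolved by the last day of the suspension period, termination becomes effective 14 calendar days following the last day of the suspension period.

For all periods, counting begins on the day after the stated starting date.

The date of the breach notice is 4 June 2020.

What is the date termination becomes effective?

13 July 2020

Adding 25 calendar days to 4 June 2020 gives 29 June 2020, which is the last day of the suspension period.
The date termination becomes effective: 29 June 2020 + 14 days = 13 July 2020.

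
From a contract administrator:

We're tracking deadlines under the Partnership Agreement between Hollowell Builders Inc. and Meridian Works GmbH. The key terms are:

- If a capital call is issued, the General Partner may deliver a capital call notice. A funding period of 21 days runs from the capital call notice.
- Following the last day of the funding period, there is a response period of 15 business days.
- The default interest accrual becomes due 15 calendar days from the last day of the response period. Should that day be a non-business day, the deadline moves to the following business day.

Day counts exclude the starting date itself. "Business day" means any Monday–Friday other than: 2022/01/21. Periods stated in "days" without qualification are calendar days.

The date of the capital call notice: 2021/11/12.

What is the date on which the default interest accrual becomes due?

Adding 21 calendar days to 2021/11/12 gives 2021/12/03, which is the last day of the funding period.
The last day of the response period: counting 15 business days from Friday, 2021/12/03 (Dec 6, Dec 7, Dec 8, Dec 9, …, Dec 22, Dec 23, Dec 24, skipping weekends) reaches Friday, 2021/12/24.
The date on which the default interest accrual becomes due: 2021/12/24 + 15 days = 2022/01/08. That falls on a Saturday, so it rolls to the next business day, Monday, 2022/01/10.

2022/01/10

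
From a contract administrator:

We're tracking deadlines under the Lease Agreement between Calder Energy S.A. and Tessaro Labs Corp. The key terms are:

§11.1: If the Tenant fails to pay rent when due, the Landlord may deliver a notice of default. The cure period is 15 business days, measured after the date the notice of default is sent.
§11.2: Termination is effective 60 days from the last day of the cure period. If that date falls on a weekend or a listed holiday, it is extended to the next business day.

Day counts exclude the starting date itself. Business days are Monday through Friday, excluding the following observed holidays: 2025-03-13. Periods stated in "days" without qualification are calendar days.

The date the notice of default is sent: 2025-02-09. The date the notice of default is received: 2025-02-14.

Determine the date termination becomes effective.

2025-04-29

From Sunday, 2025-02-09, 15 business days (Feb 10, Feb 11, Feb 12, Feb 13, …, Feb 26, Feb 27, Feb 28, skipping weekends) brings us to Friday, 2025-02-28, which is the last day of the cure period.
Adding 60 calendar days to 2025-02-28 gives 2025-04-29, which is the date termination becomes effective. 2025-04-29 is a Tuesday and is not a listed holiday, so no roll-forward applies.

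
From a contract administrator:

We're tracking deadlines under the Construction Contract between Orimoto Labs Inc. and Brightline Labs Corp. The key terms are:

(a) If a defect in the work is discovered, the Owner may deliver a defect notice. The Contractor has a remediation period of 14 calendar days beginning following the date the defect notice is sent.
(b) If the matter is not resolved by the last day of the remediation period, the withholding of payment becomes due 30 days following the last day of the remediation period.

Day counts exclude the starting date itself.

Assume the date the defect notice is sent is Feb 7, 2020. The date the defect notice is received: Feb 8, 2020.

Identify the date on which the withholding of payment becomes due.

Mar 22, 2020

The last day of the remediation period: Feb 7, 2020 + 14 days = Feb 21, 2020.
The date on which the withholding of payment becomes due: 30 calendar days after Feb 21, 2020 is Mar 22, 2020.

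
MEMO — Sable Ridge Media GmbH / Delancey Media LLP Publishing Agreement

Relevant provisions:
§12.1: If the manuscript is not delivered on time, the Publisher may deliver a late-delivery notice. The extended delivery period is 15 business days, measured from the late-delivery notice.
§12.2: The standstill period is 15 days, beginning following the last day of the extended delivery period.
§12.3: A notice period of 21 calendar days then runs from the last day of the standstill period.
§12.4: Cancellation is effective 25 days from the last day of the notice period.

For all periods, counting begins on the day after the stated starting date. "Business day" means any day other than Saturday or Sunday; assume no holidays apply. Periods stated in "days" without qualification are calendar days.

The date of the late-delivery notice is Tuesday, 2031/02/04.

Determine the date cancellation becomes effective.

2031/04/27

The last day of the extended delivery period: 15 business days after Tuesday, 2031/02/04, skipping weekends — Feb 5, Feb 6, Feb 7, Feb 10, …, Feb 21, Feb 24, Feb 25 — lands on Tuesday, 2031/02/25.
The last day of the standstill period: 15 calendar days after 2031/02/25 is 2031/03/12.
The last day of the notice period: 2031/03/12 + 21 days = 2031/04/02.
The date cancellation becomes effective: 2031/04/02 + 25 days = 2031/04/27.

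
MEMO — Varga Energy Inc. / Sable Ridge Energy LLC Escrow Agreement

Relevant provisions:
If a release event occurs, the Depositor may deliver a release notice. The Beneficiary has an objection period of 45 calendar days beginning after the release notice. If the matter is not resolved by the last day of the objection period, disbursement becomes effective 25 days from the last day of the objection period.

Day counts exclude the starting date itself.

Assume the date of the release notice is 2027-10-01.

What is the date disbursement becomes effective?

2027-12-10

The last day of the objection period: 45 calendar days after 2027-10-01 is 2027-11-15.
Adding 25 calendar days to 2027-11-15 gives 2027-12-10, which is the date disbursement becomes effective.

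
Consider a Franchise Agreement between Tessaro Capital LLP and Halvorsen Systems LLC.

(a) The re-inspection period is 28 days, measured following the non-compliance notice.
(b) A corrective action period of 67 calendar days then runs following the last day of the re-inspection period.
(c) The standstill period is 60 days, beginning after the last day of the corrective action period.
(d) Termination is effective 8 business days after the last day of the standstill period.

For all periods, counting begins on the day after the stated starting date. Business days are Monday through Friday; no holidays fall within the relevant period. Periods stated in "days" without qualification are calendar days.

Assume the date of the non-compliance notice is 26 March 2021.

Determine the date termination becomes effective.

Adding 28 calendar days to 26 March 2021 gives 23 April 2021, which is the last day of the re-inspection period.
The last day of the corrective action period: 23 April 2021 + 67 days = 29 June 2021.
The last day of the standstill period: 29 June 2021 + 60 days = 28 August 2021.
The date termination becomes effective: 8 business days after Saturday, 28 August 2021, skipping weekends — Aug 30, Aug 31, Sep 1, Sep 2, Sep 3, Sep 6, Sep 7, Sep 8 — lands on Wednesday, 8 September 2021.

8 September 2021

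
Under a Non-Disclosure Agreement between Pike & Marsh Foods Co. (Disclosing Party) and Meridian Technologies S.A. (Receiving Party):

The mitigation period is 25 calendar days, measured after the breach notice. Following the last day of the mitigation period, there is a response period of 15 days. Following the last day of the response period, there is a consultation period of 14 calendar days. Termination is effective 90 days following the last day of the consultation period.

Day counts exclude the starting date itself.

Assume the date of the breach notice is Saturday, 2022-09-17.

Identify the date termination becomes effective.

The last day of the mitigation period: 2022-09-17 + 25 days = 2022-10-12.
The last day of the response period: 15 calendar days after 2022-10-12 is 2022-10-27.
Adding 14 calendar days to 2022-10-27 gives 2022-11-10, which is the last day of the consultation period.
Adding 90 calendar days to 2022-11-10 gives 2023-02-08, which is the date termination becomes effective.

2023-02-08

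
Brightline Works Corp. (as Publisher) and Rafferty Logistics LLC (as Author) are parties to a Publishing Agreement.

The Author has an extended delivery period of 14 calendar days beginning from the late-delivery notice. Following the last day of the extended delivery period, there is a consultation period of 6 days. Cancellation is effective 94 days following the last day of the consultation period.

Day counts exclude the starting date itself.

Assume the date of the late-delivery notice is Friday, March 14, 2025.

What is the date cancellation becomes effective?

The last day of the extended delivery period: 14 calendar days after March 14, 2025 is March 28, 2025.
The last day of the consultation period: March 28, 2025 + 6 days = April 3, 2025.
The date cancellation becomes effective: April 3, 2025 + 94 days = July 6, 2025.

July 6, 2025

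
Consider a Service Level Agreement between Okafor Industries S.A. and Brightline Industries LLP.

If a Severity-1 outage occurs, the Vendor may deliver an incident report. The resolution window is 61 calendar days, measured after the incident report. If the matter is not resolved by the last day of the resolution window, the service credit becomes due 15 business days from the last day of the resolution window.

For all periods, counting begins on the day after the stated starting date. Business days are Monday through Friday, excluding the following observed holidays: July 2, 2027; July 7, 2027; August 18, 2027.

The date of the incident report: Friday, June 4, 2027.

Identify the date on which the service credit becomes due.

August 26, 2027

The last day of the resolution window: 61 calendar days after June 4, 2027 is August 4, 2027.
The date on which the service credit becomes due: counting 15 business days from Wednesday, August 4, 2027 (Aug 5, Aug 6, Aug 9, Aug 10, …, Aug 24, Aug 25, Aug 26, skipping weekends and the listed holiday on Aug 18) reaches Thursday, August 26, 2027.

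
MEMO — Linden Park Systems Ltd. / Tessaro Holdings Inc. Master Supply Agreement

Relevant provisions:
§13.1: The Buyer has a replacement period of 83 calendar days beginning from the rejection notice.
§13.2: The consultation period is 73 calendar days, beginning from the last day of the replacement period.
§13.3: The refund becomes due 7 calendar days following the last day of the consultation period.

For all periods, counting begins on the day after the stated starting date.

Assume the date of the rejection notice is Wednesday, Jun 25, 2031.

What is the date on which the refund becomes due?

Dec 5, 2031

The last day of the replacement period: 83 calendar days after Jun 25, 2031 is Sep 16, 2031.
The last day of the consultation period: 73 calendar days after Sep 16, 2031 is Nov 28, 2031.
Adding 7 calendar days to Nov 28, 2031 gives Dec 5, 2031, which is the date on which the refund becomes due.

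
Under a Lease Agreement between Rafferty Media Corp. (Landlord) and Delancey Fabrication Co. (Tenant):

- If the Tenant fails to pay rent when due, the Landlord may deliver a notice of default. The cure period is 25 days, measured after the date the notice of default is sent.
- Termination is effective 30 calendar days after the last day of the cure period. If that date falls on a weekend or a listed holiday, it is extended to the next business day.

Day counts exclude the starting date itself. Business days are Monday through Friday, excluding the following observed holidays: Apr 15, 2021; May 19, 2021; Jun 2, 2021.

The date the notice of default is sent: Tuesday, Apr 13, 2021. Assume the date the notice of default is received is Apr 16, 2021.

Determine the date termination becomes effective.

Jun 7, 2021

Adding 25 calendar days to Apr 13, 2021 gives May 8, 2021, which is the last day of the cure period.
The date termination becomes effective: 30 calendar days after May 8, 2021 is Jun 7, 2021. Jun 7, 2021 is a Monday and is not a listed holiday, so no roll-forward applies.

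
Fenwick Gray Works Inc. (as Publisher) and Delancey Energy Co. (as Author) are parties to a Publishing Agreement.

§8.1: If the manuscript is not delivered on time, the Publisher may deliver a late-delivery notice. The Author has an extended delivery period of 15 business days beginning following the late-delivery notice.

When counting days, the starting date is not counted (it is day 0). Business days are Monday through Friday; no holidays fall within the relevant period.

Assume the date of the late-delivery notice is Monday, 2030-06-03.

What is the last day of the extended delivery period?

From Monday, 2030-06-03, 15 business days (Jun 4, Jun 5, Jun 6, Jun 7, …, Jun 20, Jun 21, Jun 24, skipping weekends) brings us to Monday, 2030-06-24, which is the last day of the extended delivery period.

2030-06-24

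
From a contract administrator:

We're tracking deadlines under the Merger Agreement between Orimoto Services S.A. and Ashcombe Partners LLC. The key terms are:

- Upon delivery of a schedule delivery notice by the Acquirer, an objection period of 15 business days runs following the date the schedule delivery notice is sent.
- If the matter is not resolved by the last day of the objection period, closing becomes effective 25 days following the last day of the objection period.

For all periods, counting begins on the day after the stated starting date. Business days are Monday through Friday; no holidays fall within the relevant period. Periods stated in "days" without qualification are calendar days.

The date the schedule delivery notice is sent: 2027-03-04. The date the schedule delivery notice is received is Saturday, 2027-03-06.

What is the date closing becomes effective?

From Thursday, 2027-03-04, 15 business days (Mar 5, Mar 8, Mar 9, Mar 10, …, Mar 23, Mar 24, Mar 25, skipping weekends) brings us to Thursday, 2027-03-25, which is the last day of the objection period.
The date closing becomes effective: 25 calendar days after 2027-03-25 is 2027-04-19.

2027-04-19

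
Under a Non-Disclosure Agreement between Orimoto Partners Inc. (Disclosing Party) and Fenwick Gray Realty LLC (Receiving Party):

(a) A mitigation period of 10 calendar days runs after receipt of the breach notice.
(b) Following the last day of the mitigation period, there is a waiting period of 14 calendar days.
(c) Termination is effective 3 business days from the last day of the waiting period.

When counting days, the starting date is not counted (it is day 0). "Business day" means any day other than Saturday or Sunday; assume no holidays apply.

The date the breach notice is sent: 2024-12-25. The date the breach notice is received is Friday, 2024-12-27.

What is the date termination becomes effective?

2025-01-23

Adding 10 calendar days to 2024-12-27 gives 2025-01-06, which is the last day of the mitigation period.
The last day of the waiting period: 2025-01-06 + 14 days = 2025-01-20.
The date termination becomes effective: counting 3 business days from Monday, 2025-01-20 (Jan 21, Jan 22, Jan 23, skipping weekends) reaches Thursday, 2025-01-23.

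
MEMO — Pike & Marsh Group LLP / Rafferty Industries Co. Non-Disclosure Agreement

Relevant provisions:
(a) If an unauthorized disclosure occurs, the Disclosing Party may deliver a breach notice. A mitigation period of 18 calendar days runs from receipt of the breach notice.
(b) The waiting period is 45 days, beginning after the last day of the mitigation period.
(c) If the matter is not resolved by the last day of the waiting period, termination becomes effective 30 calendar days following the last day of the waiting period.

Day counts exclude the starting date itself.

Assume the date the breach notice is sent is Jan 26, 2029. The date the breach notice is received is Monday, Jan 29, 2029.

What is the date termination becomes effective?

May 2, 2029

Adding 18 calendar days to Jan 29, 2029 gives Feb 16, 2029, which is the last day of the mitigation period.
The last day of the waiting period: Feb 16, 2029 + 45 days = Apr 2, 2029.
The date termination becomes effective: Apr 2, 2029 + 30 days = May 2, 2029.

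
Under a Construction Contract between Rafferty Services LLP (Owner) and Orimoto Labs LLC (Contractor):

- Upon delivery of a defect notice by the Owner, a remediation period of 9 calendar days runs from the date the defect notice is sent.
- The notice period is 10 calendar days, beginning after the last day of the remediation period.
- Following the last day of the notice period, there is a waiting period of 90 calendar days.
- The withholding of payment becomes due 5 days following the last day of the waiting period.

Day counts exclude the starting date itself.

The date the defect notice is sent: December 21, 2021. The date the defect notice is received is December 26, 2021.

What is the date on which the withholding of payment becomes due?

April 14, 2022

The last day of the remediation period: December 21, 2021 + 9 days = December 30, 2021.
The last day of the notice period: 10 calendar days after December 30, 2021 is January 9, 2022.
Adding 90 calendar days to January 9, 2022 gives April 9, 2022, which is the last day of the waiting period.
The date on which the withholding of payment becomes due: April 9, 2022 + 5 days = April 14, 2022.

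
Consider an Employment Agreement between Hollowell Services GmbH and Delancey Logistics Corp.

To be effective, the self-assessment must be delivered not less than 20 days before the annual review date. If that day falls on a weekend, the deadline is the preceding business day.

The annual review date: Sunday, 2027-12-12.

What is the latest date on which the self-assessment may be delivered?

Counting back 20 calendar days from 2027-12-12 gives 2027-11-22. That is a Monday, so no adjustment is needed.

2027-11-22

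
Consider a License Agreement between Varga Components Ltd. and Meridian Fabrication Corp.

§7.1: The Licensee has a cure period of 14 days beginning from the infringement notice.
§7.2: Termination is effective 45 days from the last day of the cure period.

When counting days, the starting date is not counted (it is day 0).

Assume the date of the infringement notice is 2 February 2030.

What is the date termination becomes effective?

2 April 2030

The last day of the cure period: 14 calendar days after 2 February 2030 is 16 February 2030.
The date termination becomes effective: 45 calendar days after 16 February 2030 is 2 April 2030.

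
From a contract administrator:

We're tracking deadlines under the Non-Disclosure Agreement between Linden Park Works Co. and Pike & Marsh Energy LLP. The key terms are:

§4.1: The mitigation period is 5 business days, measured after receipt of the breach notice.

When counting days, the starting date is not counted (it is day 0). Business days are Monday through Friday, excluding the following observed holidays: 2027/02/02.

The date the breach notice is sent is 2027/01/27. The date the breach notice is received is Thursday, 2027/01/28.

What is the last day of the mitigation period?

2027/02/05

From Thursday, 2027/01/28, 5 business days (Jan 29, Feb 1, Feb 3, Feb 4, Feb 5, skipping weekends and the listed holiday on Feb 2) brings us to Friday, 2027/02/05, which is the last day of the mitigation period.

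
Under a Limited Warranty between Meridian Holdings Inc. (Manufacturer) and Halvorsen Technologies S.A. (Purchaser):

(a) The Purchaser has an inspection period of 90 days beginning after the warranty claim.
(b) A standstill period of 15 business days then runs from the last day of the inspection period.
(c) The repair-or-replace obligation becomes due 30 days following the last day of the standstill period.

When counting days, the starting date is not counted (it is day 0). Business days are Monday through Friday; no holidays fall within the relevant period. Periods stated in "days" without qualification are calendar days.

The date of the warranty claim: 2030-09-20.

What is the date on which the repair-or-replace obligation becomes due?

2031-02-08

The last day of the inspection period: 2030-09-20 + 90 days = 2030-12-19.
The last day of the standstill period: counting 15 business days from Thursday, 2030-12-19 (Dec 20, Dec 23, Dec 24, Dec 25, …, Jan 7, Jan 8, Jan 9, skipping weekends) reaches Thursday, 2031-01-09.
The date on which the repair-or-replace obligation becomes due: 2031-01-09 + 30 days = 2031-02-08.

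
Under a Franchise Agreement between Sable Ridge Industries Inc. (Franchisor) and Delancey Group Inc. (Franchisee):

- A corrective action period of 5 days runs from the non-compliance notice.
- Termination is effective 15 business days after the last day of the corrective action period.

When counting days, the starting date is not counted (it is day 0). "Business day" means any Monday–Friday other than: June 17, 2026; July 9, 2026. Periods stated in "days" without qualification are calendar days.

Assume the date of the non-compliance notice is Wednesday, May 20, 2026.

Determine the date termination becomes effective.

The last day of the corrective action period: May 20, 2026 + 5 days = May 25, 2026.
The date termination becomes effective: counting 15 business days from Monday, May 25, 2026 (May 26, May 27, May 28, May 29, …, Jun 11, Jun 12, Jun 15, skipping weekends) reaches Monday, June 15, 2026.

June 15, 2026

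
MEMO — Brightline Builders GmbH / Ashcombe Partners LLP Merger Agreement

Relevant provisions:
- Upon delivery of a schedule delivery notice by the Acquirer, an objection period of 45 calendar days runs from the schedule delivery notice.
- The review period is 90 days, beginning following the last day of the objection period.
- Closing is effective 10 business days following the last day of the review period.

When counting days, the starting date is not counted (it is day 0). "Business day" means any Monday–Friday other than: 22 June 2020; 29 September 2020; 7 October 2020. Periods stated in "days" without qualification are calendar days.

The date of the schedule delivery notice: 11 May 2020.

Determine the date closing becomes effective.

9 October 2020

The last day of the objection period: 45 calendar days after 11 May 2020 is 25 June 2020.
Adding 90 calendar days to 25 June 2020 gives 23 September 2020, which is the last day of the review period.
The date closing becomes effective: counting 10 business days from Wednesday, 23 September 2020 (Sep 24, Sep 25, Sep 28, Sep 30, Oct 1, Oct 2, Oct 5, Oct 6, Oct 8, Oct 9, skipping weekends and the listed holidays on Sep 29, Oct 7) reaches Friday, 9 October 2020.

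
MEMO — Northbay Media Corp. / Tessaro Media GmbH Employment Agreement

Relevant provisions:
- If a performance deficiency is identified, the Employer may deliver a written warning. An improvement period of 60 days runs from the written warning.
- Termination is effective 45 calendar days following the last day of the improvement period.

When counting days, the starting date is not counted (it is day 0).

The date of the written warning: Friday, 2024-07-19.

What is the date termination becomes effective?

2024-11-01

Adding 60 calendar days to 2024-07-19 gives 2024-09-17, which is the last day of the improvement period.
The date termination becomes effective: 45 calendar days after 2024-09-17 is 2024-11-01.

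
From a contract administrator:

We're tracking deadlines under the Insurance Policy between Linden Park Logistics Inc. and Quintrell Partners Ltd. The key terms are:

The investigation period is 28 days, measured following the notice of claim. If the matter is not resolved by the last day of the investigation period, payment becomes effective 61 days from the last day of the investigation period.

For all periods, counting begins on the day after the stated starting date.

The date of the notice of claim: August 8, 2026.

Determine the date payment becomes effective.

Adding 28 calendar days to August 8, 2026 gives September 5, 2026, which is the last day of the investigation period.
The date payment becomes effective: September 5, 2026 + 61 days = November 5, 2026.

November 5, 2026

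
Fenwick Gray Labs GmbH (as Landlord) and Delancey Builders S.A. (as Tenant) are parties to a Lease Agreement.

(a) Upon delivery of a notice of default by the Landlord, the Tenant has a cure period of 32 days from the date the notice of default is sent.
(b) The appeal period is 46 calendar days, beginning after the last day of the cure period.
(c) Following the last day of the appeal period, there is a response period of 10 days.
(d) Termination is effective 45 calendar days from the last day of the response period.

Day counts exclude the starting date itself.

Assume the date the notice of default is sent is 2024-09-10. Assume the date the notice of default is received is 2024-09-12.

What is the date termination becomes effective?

2025-01-21

Adding 32 calendar days to 2024-09-10 gives 2024-10-12, which is the last day of the cure period.
Adding 46 calendar days to 2024-10-12 gives 2024-11-27, which is the last day of the appeal period.
The last day of the response period: 2024-11-27 + 10 days = 2024-12-07.
The date termination becomes effective: 45 calendar days after 2024-12-07 is 2025-01-21.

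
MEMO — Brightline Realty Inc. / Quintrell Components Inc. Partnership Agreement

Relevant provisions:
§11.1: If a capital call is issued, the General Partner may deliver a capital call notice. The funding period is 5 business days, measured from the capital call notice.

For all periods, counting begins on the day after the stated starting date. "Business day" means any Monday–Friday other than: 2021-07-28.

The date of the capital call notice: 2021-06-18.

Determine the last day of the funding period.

2021-06-25

The last day of the funding period: 5 business days after Friday, 2021-06-18, skipping weekends — Jun 21, Jun 22, Jun 23, Jun 24, Jun 25 — lands on Friday, 2021-06-25.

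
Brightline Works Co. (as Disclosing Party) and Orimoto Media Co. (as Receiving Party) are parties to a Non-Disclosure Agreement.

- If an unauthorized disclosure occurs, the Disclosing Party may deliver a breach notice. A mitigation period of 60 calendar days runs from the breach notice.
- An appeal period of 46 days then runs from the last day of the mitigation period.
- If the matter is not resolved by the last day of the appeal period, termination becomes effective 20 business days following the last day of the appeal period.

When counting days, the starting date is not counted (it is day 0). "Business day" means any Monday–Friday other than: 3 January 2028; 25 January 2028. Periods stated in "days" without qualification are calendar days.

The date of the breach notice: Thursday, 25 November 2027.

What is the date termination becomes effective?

The last day of the mitigation period: 25 November 2027 + 60 days = 24 January 2028.
The last day of the appeal period: 46 calendar days after 24 January 2028 is 10 March 2028.
The date termination becomes effective: counting 20 business days from Friday, 10 March 2028 (Mar 13, Mar 14, Mar 15, Mar 16, …, Apr 5, Apr 6, Apr 7, skipping weekends) reaches Friday, 7 April 2028.

7 April 2028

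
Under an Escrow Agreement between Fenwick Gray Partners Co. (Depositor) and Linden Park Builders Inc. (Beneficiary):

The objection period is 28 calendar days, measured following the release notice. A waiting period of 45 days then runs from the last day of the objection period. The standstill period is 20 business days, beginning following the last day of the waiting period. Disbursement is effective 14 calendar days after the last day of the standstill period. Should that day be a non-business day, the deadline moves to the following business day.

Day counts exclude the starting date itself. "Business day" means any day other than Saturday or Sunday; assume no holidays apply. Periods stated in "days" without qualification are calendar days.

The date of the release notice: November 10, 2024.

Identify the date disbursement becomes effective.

March 5, 2025

The last day of the objection period: 28 calendar days after November 10, 2024 is December 8, 2024.
The last day of the waiting period: December 8, 2024 + 45 days = January 22, 2025.
The last day of the standstill period: 20 business days after Wednesday, January 22, 2025, skipping weekends — Jan 23, Jan 24, Jan 27, Jan 28, …, Feb 17, Feb 18, Feb 19 — lands on Wednesday, February 19, 2025.
Adding 14 calendar days to February 19, 2025 gives March 5, 2025, which is the date disbursement becomes effective. March 5, 2025 is a Wednesday, so no roll-forward applies.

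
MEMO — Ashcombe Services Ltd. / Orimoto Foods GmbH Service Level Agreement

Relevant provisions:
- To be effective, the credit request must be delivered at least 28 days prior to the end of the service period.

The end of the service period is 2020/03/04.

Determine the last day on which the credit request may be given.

2020/02/05

Counting back 28 calendar days from 2020/03/04 gives 2020/02/05.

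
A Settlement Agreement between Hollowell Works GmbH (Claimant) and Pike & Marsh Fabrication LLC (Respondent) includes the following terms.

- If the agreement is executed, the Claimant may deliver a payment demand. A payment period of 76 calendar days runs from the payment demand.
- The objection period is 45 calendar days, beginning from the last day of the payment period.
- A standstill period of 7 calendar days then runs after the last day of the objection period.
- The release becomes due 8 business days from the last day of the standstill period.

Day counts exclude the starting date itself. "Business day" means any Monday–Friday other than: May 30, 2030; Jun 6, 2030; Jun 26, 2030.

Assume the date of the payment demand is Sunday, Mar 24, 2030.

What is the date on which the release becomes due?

The last day of the payment period: 76 calendar days after Mar 24, 2030 is Jun 8, 2030.
The last day of the objection period: Jun 8, 2030 + 45 days = Jul 23, 2030.
The last day of the standstill period: 7 calendar days after Jul 23, 2030 is Jul 30, 2030.
The date on which the release becomes due: 8 business days after Tuesday, Jul 30, 2030, skipping weekends — Jul 31, Aug 1, Aug 2, Aug 5, Aug 6, Aug 7, Aug 8, Aug 9 — lands on Friday, Aug 9, 2030.

Aug 9, 2030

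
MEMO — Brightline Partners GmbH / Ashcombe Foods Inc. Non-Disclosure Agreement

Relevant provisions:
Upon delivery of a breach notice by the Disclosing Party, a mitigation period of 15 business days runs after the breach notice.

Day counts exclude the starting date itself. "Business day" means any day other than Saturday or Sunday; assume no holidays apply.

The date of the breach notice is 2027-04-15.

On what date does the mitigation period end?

2027-05-06

From Thursday, 2027-04-15, 15 business days (Apr 16, Apr 19, Apr 20, Apr 21, …, May 4, May 5, May 6, skipping weekends) brings us to Thursday, 2027-05-06, which is the last day of the mitigation period.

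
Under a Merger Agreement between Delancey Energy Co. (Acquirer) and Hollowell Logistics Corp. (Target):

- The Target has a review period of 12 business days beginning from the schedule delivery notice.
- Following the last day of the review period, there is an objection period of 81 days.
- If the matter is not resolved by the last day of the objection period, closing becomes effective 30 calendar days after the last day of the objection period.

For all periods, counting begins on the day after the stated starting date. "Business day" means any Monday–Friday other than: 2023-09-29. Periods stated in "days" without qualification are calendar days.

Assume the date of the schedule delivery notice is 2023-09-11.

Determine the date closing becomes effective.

2024-01-16

The last day of the review period: counting 12 business days from Monday, 2023-09-11 (Sep 12, Sep 13, Sep 14, Sep 15, …, Sep 25, Sep 26, Sep 27, skipping weekends) reaches Wednesday, 2023-09-27.
Adding 81 calendar days to 2023-09-27 gives 2023-12-17, which is the last day of the objection period.
Adding 30 calendar days to 2023-12-17 gives 2024-01-16, which is the date closing becomes effective.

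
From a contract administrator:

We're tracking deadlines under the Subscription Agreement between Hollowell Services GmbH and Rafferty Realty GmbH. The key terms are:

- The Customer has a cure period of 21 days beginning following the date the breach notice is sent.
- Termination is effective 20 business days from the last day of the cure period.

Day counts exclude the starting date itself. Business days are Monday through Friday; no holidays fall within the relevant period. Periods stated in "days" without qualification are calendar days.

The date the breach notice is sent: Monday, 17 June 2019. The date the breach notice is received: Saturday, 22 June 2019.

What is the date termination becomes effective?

5 August 2019

Adding 21 calendar days to 17 June 2019 gives 8 July 2019, which is the last day of the cure period.
The date termination becomes effective: counting 20 business days from Monday, 8 July 2019 (Jul 9, Jul 10, Jul 11, Jul 12, …, Aug 1, Aug 2, Aug 5, skipping weekends) reaches Monday, 5 August 2019.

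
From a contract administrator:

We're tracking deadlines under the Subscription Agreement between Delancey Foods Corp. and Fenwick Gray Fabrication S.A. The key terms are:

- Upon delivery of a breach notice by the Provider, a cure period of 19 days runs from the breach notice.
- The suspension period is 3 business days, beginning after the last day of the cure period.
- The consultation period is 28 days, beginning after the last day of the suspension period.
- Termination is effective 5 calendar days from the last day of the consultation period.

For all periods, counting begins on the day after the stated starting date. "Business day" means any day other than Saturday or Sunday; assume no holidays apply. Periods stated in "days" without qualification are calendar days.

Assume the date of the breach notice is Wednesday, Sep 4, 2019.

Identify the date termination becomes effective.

Oct 29, 2019

Adding 19 calendar days to Sep 4, 2019 gives Sep 23, 2019, which is the last day of the cure period.
The last day of the suspension period: 3 business days after Monday, Sep 23, 2019, skipping weekends — Sep 24, Sep 25, Sep 26 — lands on Thursday, Sep 26, 2019.
The last day of the consultation period: Sep 26, 2019 + 28 days = Oct 24, 2019.
The date termination becomes effective: 5 calendar days after Oct 24, 2019 is Oct 29, 2019.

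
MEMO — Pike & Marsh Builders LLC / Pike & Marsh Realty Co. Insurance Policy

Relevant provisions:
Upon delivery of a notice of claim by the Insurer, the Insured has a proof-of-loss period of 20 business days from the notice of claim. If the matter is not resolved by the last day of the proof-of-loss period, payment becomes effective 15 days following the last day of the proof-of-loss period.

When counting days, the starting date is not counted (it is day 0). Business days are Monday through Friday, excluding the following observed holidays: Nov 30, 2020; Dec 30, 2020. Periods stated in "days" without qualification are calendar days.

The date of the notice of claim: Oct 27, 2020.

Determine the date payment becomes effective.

From Tuesday, Oct 27, 2020, 20 business days (Oct 28, Oct 29, Oct 30, Nov 2, …, Nov 20, Nov 23, Nov 24, skipping weekends) brings us to Tuesday, Nov 24, 2020, which is the last day of the proof-of-loss period.
The date payment becomes effective: Nov 24, 2020 + 15 days = Dec 9, 2020.

Dec 9, 2020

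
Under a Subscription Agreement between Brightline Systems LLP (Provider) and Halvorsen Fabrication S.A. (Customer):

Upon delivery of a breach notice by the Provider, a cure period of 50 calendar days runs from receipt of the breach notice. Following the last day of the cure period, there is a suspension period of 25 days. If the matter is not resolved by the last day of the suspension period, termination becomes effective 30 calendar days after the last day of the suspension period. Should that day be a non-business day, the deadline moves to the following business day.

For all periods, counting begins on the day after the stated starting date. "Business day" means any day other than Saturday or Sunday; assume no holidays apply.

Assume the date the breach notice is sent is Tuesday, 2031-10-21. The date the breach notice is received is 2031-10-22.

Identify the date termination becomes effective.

The last day of the cure period: 2031-10-22 + 50 days = 2031-12-11.
The last day of the suspension period: 2031-12-11 + 25 days = 2032-01-05.
The date termination becomes effective: 30 calendar days after 2032-01-05 is 2032-02-04. 2032-02-04 is a Wednesday, so no roll-forward applies.

2032-02-04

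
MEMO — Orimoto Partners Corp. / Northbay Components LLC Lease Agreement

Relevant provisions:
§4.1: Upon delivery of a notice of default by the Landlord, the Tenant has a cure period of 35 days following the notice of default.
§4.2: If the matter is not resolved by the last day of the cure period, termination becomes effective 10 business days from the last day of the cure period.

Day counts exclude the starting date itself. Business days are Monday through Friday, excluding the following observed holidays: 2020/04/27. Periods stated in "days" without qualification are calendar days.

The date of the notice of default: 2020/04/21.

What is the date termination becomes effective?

The last day of the cure period: 2020/04/21 + 35 days = 2020/05/26.
The date termination becomes effective: counting 10 business days from Tuesday, 2020/05/26 (May 27, May 28, May 29, Jun 1, Jun 2, Jun 3, Jun 4, Jun 5, Jun 8, Jun 9, skipping weekends) reaches Tuesday, 2020/06/09.

2020/06/09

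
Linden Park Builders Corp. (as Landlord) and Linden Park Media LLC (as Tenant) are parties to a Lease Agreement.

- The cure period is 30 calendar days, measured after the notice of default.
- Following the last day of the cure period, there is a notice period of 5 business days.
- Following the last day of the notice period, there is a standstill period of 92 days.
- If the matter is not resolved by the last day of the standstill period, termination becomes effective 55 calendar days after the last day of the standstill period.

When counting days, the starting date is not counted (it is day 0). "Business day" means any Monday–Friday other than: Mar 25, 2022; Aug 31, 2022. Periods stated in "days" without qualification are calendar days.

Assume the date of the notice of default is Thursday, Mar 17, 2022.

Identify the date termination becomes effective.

Sep 16, 2022

The last day of the cure period: 30 calendar days after Mar 17, 2022 is Apr 16, 2022.
The last day of the notice period: counting 5 business days from Saturday, Apr 16, 2022 (Apr 18, Apr 19, Apr 20, Apr 21, Apr 22, skipping weekends) reaches Friday, Apr 22, 2022.
The last day of the standstill period: Apr 22, 2022 + 92 days = Jul 23, 2022.
The date termination becomes effective: Jul 23, 2022 + 55 days = Sep 16, 2022.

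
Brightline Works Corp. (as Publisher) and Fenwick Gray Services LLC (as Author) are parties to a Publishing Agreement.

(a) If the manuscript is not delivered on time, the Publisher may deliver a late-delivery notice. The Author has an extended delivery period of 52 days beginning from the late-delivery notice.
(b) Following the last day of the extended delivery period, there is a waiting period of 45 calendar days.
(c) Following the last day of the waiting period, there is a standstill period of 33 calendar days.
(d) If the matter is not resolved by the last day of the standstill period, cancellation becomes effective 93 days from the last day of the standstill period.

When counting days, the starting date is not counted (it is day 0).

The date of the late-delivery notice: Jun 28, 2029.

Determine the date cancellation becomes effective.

The last day of the extended delivery period: Jun 28, 2029 + 52 days = Aug 19, 2029.
The last day of the waiting period: Aug 19, 2029 + 45 days = Oct 3, 2029.
The last day of the standstill period: Oct 3, 2029 + 33 days = Nov 5, 2029.
Adding 93 calendar days to Nov 5, 2029 gives Feb 6, 2030, which is the date cancellation becomes effective.

Feb 6, 2030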